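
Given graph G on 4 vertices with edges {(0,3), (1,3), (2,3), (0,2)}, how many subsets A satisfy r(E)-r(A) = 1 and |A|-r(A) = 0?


R(x,y) = sum over A in 2^E of x^(r(E)-r(A)) * y^(|A|-r(A)).
G has 4 vertices, 4 edges. r(E) = 3.
Enumerate all 2^4 = 16 subsets.
Count subsets with r(E)-r(A)=1 and |A|-r(A)=0: 6.

6


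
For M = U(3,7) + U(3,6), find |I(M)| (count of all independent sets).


For a direct sum, |I(M1+M2)| = |I(M1)| * |I(M2)|.
|I(U(3,7))| = sum C(7,k) for k=0..3 = 64.
|I(U(3,6))| = sum C(6,k) for k=0..3 = 42.
Total = 64 * 42 = 2688.

2688


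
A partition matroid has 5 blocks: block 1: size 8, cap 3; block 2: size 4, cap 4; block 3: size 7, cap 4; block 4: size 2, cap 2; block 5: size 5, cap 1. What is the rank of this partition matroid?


Rank of a partition matroid = sum of min(|Si|, ci) for each block.
= min(8,3) + min(4,4) + min(7,4) + min(2,2) + min(5,1)
= 3 + 4 + 4 + 2 + 1
= 14.

14


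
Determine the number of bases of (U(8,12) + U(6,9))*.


(M1+M2)* = M1* + M2*.
M1* = U(4,12), bases: C(12,4) = 495.
M2* = U(3,9), bases: C(9,3) = 84.
|B(M*)| = 495 * 84 = 41580.

41580


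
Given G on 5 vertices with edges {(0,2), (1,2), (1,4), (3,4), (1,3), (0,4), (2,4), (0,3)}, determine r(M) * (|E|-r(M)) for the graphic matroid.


r(M) = |V| - c = 5 - 1 = 4.
nullity = |E| - r(M) = 8 - 4 = 4.
Product = 4 * 4 = 16.

16


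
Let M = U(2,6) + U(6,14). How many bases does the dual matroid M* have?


(M1+M2)* = M1* + M2*.
M1* = U(4,6), bases: C(6,4) = 15.
M2* = U(8,14), bases: C(14,8) = 3003.
|B(M*)| = 15 * 3003 = 45045.

45045


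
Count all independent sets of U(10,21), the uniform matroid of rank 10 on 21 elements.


Independent sets of U(10,21) are all subsets of size <= 10.
Count = C(21,0) + C(21,1) + C(21,2) + C(21,3) + C(21,4) + C(21,5) + C(21,6) + C(21,7) + C(21,8) + C(21,9) + C(21,10)
     = 1 + 21 + 210 + 1330 + 5985 + 20349 + 54264 + 116280 + 203490 + 293930 + 352716
     = 1048576.

1048576


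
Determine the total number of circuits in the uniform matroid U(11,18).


In U(11,18), circuits are the (12)-element subsets.
Any set of 12 elements is dependent, and removing any one element gives
an independent set of size 11, so it is a minimal dependent set.
Number of circuits = C(18,12) = 18! / (12! * 6!) = 18564.

18564


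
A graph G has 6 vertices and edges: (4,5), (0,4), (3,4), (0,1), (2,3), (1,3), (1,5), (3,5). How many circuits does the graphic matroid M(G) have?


A circuit in a graphic matroid = edge set of a simple cycle.
G has 6 vertices and 8 edges.
Enumerating all minimal edge subsets forming cycles...
Total circuits found: 7.

7


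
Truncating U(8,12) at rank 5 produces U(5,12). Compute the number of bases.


Truncating U(8,12) to rank 5 gives U(5,12).
Bases of U(5,12) are all 5-element subsets of 12 elements.
Number of bases = C(12,5) = 12! / (5! * 7!) = 792.

792


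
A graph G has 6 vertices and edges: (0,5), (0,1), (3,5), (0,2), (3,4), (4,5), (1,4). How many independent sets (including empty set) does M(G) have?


An independent set in a graphic matroid is an acyclic edge subset.
G has 6 vertices and 7 edges.
Enumerate all 2^7 = 128 subsets, checking for acyclicity.
Total independent sets = 104.

104


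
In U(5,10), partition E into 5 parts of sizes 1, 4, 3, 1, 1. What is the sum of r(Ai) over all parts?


r(Ai) = min(|Ai|, 5) for each part.
Sum = min(1,5) + min(4,5) + min(3,5) + min(1,5) + min(1,5)
    = 1 + 4 + 3 + 1 + 1
    = 10.

10


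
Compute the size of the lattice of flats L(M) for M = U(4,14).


Flats of U(4,14): every subset of size < 4 is a flat, plus E itself.
Count = C(14,0) + C(14,1) + C(14,2) + C(14,3) + 1
     = 1 + 14 + 91 + 364 + 1
     = 471.

471


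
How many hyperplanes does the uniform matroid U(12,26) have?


Hyperplanes of U(12,26) are flats of rank 11.
In a uniform matroid, these are exactly the (11)-element subsets.
Count = C(26,11) = 7726160.

7726160


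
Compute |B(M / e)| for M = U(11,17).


Contracting e from U(11,17) gives U(10,16).
Bases of U(10,16) = C(16,10) = 8008.

8008


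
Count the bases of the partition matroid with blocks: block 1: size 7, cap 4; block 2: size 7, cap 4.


A basis picks exactly ci elements from block i.
Number of bases = product of C(|Si|, ci).
= C(7,4) * C(7,4)
= 35 * 35
= 1225.

1225


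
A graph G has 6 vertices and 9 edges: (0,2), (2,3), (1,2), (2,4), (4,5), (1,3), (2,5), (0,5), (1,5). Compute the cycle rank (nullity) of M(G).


Cycle rank (nullity) = |E| - r(M) = |E| - (|V| - c).
|E| = 9, |V| = 6, c = 1.
Nullity = 9 - (6 - 1) = 9 - 5 = 4.

4


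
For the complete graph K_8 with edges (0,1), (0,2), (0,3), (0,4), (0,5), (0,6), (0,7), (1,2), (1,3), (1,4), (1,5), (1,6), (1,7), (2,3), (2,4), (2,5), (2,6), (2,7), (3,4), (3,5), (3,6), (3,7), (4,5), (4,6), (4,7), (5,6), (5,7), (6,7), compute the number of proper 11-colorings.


P(K_8, k) = k(k-1)(k-2)...(k-7).
P(11) = (11) * (10) * (9) * (8) * (7) * (6) * (5) * (4) = 6652800.

6652800


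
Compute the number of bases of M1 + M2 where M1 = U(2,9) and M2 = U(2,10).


Bases of a direct sum M1 + M2: |B| = |B(M1)| * |B(M2)|.
|B(U(2,9))| = C(9,2) = 36.
|B(U(2,10))| = C(10,2) = 45.
Total bases = 36 * 45 = 1620.

1620


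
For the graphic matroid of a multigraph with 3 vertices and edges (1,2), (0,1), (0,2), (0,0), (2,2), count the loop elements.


In a graphic matroid, a loop is a self-loop edge (u,u) with rank 0.
Examining all 5 edges for self-loops...
Self-loops found: (0,0), (2,2)
Number of loops = 2.

2


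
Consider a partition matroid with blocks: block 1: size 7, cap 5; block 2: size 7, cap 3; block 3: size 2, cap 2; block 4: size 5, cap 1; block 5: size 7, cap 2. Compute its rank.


Rank of a partition matroid = sum of min(|Si|, ci) for each block.
= min(7,5) + min(7,3) + min(2,2) + min(5,1) + min(7,2)
= 5 + 3 + 2 + 1 + 2
= 13.

13


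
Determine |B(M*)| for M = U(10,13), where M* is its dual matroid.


The dual of U(r,n) is U(n-r, n) = U(3,13).
Bases of U(3,13) are all (3)-element subsets.
|B(M*)| = C(13,3) = (13 * 12 * 11) / (1 * 2 * 3) = 286.

286


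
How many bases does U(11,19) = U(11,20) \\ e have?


Deleting e from U(11,20) gives U(11,19) since n > r.
Bases of U(11,19) = C(19,11) = 75582.

75582


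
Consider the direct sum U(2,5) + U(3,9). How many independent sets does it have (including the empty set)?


For a direct sum, |I(M1+M2)| = |I(M1)| * |I(M2)|.
|I(U(2,5))| = sum C(5,k) for k=0..2 = 16.
|I(U(3,9))| = sum C(9,k) for k=0..3 = 130.
Total = 16 * 130 = 2080.

2080


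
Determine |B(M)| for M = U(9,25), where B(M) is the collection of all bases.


Bases of U(9,25) are all 9-element subsets of the 25-element ground set.
Number of bases = C(25,9).
C(25,9) = 2042975.

2042975


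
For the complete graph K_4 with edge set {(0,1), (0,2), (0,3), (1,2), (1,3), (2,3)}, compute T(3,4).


T(K_4; x,y) = x^3 + 3x^2 + 4xy + 2x + y^3 + 3y^2 + 2y.
Substituting x=3, y=4:
= 27 + 27 + 48 + 6 + 64 + 48 + 8
= 228.

228


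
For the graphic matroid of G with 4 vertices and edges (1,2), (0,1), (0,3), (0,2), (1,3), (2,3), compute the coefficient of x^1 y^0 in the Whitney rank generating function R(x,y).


R(x,y) = sum over A in 2^E of x^(r(E)-r(A)) * y^(|A|-r(A)).
G has 4 vertices, 6 edges. r(E) = 3.
Enumerate all 2^6 = 64 subsets.
Count subsets with r(E)-r(A)=1 and |A|-r(A)=0: 15.

15


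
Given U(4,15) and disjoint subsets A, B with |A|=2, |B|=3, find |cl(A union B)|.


|A union B| = 2 + 3 = 5 (disjoint).
In U(4,15), cl(S) = S if |S| < 4, else cl(S) = E.
Since 5 >= 4, cl(A union B) = E.
|cl(A union B)| = 15.

15


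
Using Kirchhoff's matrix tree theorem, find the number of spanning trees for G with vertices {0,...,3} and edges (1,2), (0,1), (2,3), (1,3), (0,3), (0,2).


By Kirchhoff's matrix tree theorem, the number of spanning trees equals
the determinant of any cofactor of the Laplacian matrix L.
G has 4 vertices and 6 edges.
Computing the (3 x 3) cofactor determinant gives 16.

16


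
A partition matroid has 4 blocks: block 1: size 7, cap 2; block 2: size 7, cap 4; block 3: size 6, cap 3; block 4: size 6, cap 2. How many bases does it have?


A basis picks exactly ci elements from block i.
Number of bases = product of C(|Si|, ci).
= C(7,2) * C(7,4) * C(6,3) * C(6,2)
= 21 * 35 * 20 * 15
= 220500.

220500


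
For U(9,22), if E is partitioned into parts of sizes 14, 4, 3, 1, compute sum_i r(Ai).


r(Ai) = min(|Ai|, 9) for each part.
Sum = min(14,9) + min(4,9) + min(3,9) + min(1,9)
    = 9 + 4 + 3 + 1
    = 17.

17


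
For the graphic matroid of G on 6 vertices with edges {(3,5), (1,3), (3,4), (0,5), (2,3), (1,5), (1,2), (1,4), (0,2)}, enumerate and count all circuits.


A circuit in a graphic matroid = edge set of a simple cycle.
G has 6 vertices and 9 edges.
Enumerating all minimal edge subsets forming cycles...
Total circuits found: 12.

12


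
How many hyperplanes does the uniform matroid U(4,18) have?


Hyperplanes of U(4,18) are flats of rank 3.
In a uniform matroid, these are exactly the (3)-element subsets.
Count = C(18,3) = (18 * 17 * 16) / (1 * 2 * 3) = 816.

816


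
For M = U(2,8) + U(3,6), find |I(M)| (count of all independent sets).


For a direct sum, |I(M1+M2)| = |I(M1)| * |I(M2)|.
|I(U(2,8))| = sum C(8,k) for k=0..2 = 37.
|I(U(3,6))| = sum C(6,k) for k=0..3 = 42.
Total = 37 * 42 = 1554.

1554


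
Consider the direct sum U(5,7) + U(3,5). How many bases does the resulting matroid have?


Bases of a direct sum M1 + M2: |B| = |B(M1)| * |B(M2)|.
|B(U(5,7))| = C(7,5) = 21.
|B(U(3,5))| = C(5,3) = 10.
Total bases = 21 * 10 = 210.

210


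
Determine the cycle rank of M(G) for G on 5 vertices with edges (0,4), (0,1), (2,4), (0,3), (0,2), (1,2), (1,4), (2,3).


Cycle rank (nullity) = |E| - r(M) = |E| - (|V| - c).
|E| = 8, |V| = 5, c = 1.
Nullity = 8 - (5 - 1) = 8 - 4 = 4.

4


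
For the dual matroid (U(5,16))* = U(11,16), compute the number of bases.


The dual of U(r,n) is U(n-r, n) = U(11,16).
Bases of U(11,16) are all (11)-element subsets.
|B(M*)| = C(16,11) = 16! / (11! * 5!) = 4368.

4368


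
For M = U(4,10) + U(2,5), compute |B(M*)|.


(M1+M2)* = M1* + M2*.
M1* = U(6,10), bases: C(10,6) = 210.
M2* = U(3,5), bases: C(5,3) = 10.
|B(M*)| = 210 * 10 = 2100.

2100


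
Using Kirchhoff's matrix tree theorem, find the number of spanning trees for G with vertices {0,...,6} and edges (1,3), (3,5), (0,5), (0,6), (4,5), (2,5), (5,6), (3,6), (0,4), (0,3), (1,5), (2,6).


By Kirchhoff's matrix tree theorem, the number of spanning trees equals
the determinant of any cofactor of the Laplacian matrix L.
G has 7 vertices and 12 edges.
Computing the (6 x 6) cofactor determinant gives 243.

243


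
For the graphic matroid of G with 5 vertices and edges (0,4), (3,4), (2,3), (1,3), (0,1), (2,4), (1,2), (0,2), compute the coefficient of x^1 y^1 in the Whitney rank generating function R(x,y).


R(x,y) = sum over A in 2^E of x^(r(E)-r(A)) * y^(|A|-r(A)).
G has 5 vertices, 8 edges. r(E) = 4.
Enumerate all 2^8 = 256 subsets.
Count subsets with r(E)-r(A)=1 and |A|-r(A)=1: 25.

25


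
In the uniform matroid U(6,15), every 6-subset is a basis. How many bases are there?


Bases of U(6,15) are all 6-element subsets of the 15-element ground set.
Number of bases = C(15,6).
(15 choose 6) = 5005.

5005


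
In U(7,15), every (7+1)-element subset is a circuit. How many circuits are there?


In U(7,15), circuits are the (8)-element subsets.
Any set of 8 elements is dependent, and removing any one element gives
an independent set of size 7, so it is a minimal dependent set.
Number of circuits = (15 choose 8) = 6435.

6435


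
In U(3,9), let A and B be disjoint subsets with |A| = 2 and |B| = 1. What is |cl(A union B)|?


|A union B| = 2 + 1 = 3 (disjoint).
In U(3,9), cl(S) = S if |S| < 3, else cl(S) = E.
Since 3 >= 3, cl(A union B) = E.
|cl(A union B)| = 9.

9


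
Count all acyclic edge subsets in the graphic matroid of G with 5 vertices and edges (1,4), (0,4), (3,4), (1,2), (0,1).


An independent set in a graphic matroid is an acyclic edge subset.
G has 5 vertices and 5 edges.
Enumerate all 2^5 = 32 subsets, checking for acyclicity.
Total independent sets = 28.

28


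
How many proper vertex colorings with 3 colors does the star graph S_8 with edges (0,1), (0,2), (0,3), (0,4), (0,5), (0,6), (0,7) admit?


P(tree, k) = k * (k-1)^(7) for any tree on 8 vertices.
P(3) = 3 * 2^7 = 3 * 128 = 384.

384


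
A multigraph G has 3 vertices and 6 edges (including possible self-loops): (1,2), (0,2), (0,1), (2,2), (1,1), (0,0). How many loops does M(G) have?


In a graphic matroid, a loop is a self-loop edge (u,u) with rank 0.
Examining all 6 edges for self-loops...
Self-loops found: (2,2), (1,1), (0,0)
Number of loops = 3.

3


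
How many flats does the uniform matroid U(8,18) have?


Flats of U(8,18): every subset of size < 8 is a flat, plus E itself.
Count = (18 choose 0) + (18 choose 1) + (18 choose 2) + (18 choose 3) + (18 choose 4) + (18 choose 5) + (18 choose 6) + (18 choose 7) + 1
     = 1 + 18 + 153 + 816 + 3060 + 8568 + 18564 + 31824 + 1
     = 63005.

63005


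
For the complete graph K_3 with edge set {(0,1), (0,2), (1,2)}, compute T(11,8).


T(K_3; x,y) = x^2 + x + y.
T(11,8) = 121 + 11 + 8 = 140.

140


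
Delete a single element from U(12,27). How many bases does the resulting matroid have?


Deleting e from U(12,27) gives U(12,26) since n > r.
Bases of U(12,26) = C(26,12) = 9657700.

9657700


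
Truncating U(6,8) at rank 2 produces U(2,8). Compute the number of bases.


Truncating U(6,8) to rank 2 gives U(2,8).
Bases of U(2,8) are all 2-element subsets of 8 elements.
Number of bases = C(8,2) = (8 * 7) / (1 * 2) = 28.

28


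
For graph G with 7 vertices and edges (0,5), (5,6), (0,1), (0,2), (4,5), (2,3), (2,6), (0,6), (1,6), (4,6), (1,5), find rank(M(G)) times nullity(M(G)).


r(M) = |V| - c = 7 - 1 = 6.
nullity = |E| - r(M) = 11 - 6 = 5.
Product = 6 * 5 = 30.

30


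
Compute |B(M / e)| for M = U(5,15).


Contracting e from U(5,15) gives U(4,14).
Bases of U(4,14) = (14 choose 4) = 1001.

1001


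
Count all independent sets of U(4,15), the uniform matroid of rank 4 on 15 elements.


Independent sets of U(4,15) are all subsets of size <= 4.
Count = C(15,0) + C(15,1) + C(15,2) + C(15,3) + C(15,4)
     = 1 + 15 + 105 + 455 + 1365
     = 1941.

1941


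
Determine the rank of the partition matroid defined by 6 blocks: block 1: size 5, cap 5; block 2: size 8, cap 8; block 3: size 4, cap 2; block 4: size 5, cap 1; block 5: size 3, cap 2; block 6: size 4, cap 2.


Rank of a partition matroid = sum of min(|Si|, ci) for each block.
= min(5,5) + min(8,8) + min(4,2) + min(5,1) + min(3,2) + min(4,2)
= 5 + 8 + 2 + 1 + 2 + 2
= 20.

20


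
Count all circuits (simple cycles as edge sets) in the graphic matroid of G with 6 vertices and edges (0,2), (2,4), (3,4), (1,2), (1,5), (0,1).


A circuit in a graphic matroid = edge set of a simple cycle.
G has 6 vertices and 6 edges.
Enumerating all minimal edge subsets forming cycles...
Total circuits found: 1.

1


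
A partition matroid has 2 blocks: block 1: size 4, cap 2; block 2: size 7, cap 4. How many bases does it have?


A basis picks exactly ci elements from block i.
Number of bases = product of C(|Si|, ci).
= C(4,2) * C(7,4)
= 6 * 35
= 210.

210


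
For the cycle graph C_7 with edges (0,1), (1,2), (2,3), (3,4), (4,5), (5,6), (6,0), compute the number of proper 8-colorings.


P(C_7, k) = (k-1)^7 + (-1)^7*(k-1).
P(8) = (7)^7 - 7
= 823543 - 7 = 823536.

823536


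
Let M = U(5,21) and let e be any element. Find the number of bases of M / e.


Contracting e from U(5,21) gives U(4,20).
Bases of U(4,20) = C(20,4) = 20! / (4! * 16!) = 4845.

4845


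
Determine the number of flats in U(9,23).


Flats of U(9,23): every subset of size < 9 is a flat, plus E itself.
Count = C(23,0) + C(23,1) + C(23,2) + C(23,3) + C(23,4) + C(23,5) + C(23,6) + C(23,7) + C(23,8) + 1
     = 1 + 23 + 253 + 1771 + 8855 + 33649 + 100947 + 245157 + 490314 + 1
     = 880971.

880971


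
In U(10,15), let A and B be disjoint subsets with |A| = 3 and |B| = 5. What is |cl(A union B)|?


|A union B| = 3 + 5 = 8 (disjoint).
In U(10,15), cl(S) = S if |S| < 10, else cl(S) = E.
Since 8 < 10, cl(A union B) = A union B.
|cl(A union B)| = 8.

8


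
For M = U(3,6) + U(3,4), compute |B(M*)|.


(M1+M2)* = M1* + M2*.
M1* = U(3,6), bases: C(6,3) = 20.
M2* = U(1,4), bases: C(4,1) = 4.
|B(M*)| = 20 * 4 = 80.

80


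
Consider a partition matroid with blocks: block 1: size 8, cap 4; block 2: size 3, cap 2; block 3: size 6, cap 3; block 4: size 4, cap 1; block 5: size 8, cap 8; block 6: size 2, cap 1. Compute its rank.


Rank of a partition matroid = sum of min(|Si|, ci) for each block.
= min(8,4) + min(3,2) + min(6,3) + min(4,1) + min(8,8) + min(2,1)
= 4 + 2 + 3 + 1 + 8 + 1
= 19.

19


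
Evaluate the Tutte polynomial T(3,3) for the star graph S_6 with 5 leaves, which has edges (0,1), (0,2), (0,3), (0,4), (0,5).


A star on 6 vertices is a tree with 5 edges.
T(x,y) = x^(5) for any tree.
T(3,3) = 3^5 = 243.

243


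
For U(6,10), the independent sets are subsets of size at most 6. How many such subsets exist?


Independent sets of U(6,10) are all subsets of size <= 6.
Count = (10 choose 0) + (10 choose 1) + (10 choose 2) + (10 choose 3) + (10 choose 4) + (10 choose 5) + (10 choose 6)
     = 1 + 10 + 45 + 120 + 210 + 252 + 210
     = 848.

848


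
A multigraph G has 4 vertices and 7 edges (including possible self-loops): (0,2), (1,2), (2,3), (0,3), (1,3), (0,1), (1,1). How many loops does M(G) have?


In a graphic matroid, a loop is a self-loop edge (u,u) with rank 0.
Examining all 7 edges for self-loops...
Self-loops found: (1,1)
Number of loops = 1.

1


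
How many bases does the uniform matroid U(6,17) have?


Bases of U(6,17) are all 6-element subsets of the 17-element ground set.
Number of bases = C(17,6).
C(17,6) = 17! / (6! * 11!) = 12376.

12376


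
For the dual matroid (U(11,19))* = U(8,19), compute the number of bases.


The dual of U(r,n) is U(n-r, n) = U(8,19).
Bases of U(8,19) are all (8)-element subsets.
|B(M*)| = C(19,8) = 75582.

75582


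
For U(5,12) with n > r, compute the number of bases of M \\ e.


Deleting e from U(5,12) gives U(5,11) since n > r.
Bases of U(5,11) = C(11,5) = 11! / (5! * 6!) = 462.

462


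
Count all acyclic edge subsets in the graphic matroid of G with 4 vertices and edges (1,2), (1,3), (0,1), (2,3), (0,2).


An independent set in a graphic matroid is an acyclic edge subset.
G has 4 vertices and 5 edges.
Enumerate all 2^5 = 32 subsets, checking for acyclicity.
Total independent sets = 24.

24


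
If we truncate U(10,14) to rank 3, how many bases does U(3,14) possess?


Truncating U(10,14) to rank 3 gives U(3,14).
Bases of U(3,14) are all 3-element subsets of 14 elements.
Number of bases = C(14,3) = 14! / (3! * 11!) = 364.

364


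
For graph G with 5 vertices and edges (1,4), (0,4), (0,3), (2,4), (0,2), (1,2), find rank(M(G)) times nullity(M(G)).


r(M) = |V| - c = 5 - 1 = 4.
nullity = |E| - r(M) = 6 - 4 = 2.
Product = 4 * 2 = 8.

8


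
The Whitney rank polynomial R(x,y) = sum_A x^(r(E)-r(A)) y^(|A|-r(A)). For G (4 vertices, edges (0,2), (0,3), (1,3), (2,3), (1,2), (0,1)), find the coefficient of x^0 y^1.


R(x,y) = sum over A in 2^E of x^(r(E)-r(A)) * y^(|A|-r(A)).
G has 4 vertices, 6 edges. r(E) = 3.
Enumerate all 2^6 = 64 subsets.
Count subsets with r(E)-r(A)=0 and |A|-r(A)=1: 15.

15


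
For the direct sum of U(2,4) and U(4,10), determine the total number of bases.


Bases of a direct sum M1 + M2: |B| = |B(M1)| * |B(M2)|.
|B(U(2,4))| = C(4,2) = 6.
|B(U(4,10))| = C(10,4) = 210.
Total bases = 6 * 210 = 1260.

1260


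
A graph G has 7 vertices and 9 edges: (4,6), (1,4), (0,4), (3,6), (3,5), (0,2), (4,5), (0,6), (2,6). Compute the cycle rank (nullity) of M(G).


Cycle rank (nullity) = |E| - r(M) = |E| - (|V| - c).
|E| = 9, |V| = 7, c = 1.
Nullity = 9 - (7 - 1) = 9 - 6 = 3.

3


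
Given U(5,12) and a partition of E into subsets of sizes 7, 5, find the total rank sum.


r(Ai) = min(|Ai|, 5) for each part.
Sum = min(7,5) + min(5,5)
    = 5 + 5
    = 10.

10


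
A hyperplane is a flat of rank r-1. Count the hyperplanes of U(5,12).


Hyperplanes of U(5,12) are flats of rank 4.
In a uniform matroid, these are exactly the (4)-element subsets.
Count = C(12,4) = (12 * 11 * 10 * 9) / (1 * 2 * 3 * 4) = 495.

495


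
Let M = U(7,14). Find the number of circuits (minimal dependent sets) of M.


In U(7,14), circuits are the (8)-element subsets.
Any set of 8 elements is dependent, and removing any one element gives
an independent set of size 7, so it is a minimal dependent set.
Number of circuits = (14 choose 8) = 3003.

3003


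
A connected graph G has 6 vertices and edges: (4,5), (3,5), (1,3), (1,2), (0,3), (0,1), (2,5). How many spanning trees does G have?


By Kirchhoff's matrix tree theorem, the number of spanning trees equals
the determinant of any cofactor of the Laplacian matrix L.
G has 6 vertices and 7 edges.
Computing the (5 x 5) cofactor determinant gives 11.

11


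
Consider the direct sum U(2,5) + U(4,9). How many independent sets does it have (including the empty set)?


For a direct sum, |I(M1+M2)| = |I(M1)| * |I(M2)|.
|I(U(2,5))| = sum C(5,k) for k=0..2 = 16.
|I(U(4,9))| = sum C(9,k) for k=0..4 = 256.
Total = 16 * 256 = 4096.

4096


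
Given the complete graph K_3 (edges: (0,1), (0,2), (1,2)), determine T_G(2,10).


T(K_3; x,y) = x^2 + x + y.
T(2,10) = 4 + 2 + 10 = 16.

16


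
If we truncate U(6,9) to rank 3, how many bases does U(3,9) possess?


Truncating U(6,9) to rank 3 gives U(3,9).
Bases of U(3,9) are all 3-element subsets of 9 elements.
Number of bases = (9 choose 3) = 84.

84


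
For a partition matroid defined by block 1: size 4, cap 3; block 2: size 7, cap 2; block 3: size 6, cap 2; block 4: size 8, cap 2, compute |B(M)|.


A basis picks exactly ci elements from block i.
Number of bases = product of C(|Si|, ci).
= C(4,3) * C(7,2) * C(6,2) * C(8,2)
= 4 * 21 * 15 * 28
= 35280.

35280


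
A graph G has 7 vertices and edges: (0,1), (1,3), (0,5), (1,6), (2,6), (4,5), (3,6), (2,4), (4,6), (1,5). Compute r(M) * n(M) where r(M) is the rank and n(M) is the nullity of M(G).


r(M) = |V| - c = 7 - 1 = 6.
nullity = |E| - r(M) = 10 - 6 = 4.
Product = 6 * 4 = 24.

24


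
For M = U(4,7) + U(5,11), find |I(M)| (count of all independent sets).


For a direct sum, |I(M1+M2)| = |I(M1)| * |I(M2)|.
|I(U(4,7))| = sum C(7,k) for k=0..4 = 99.
|I(U(5,11))| = sum C(11,k) for k=0..5 = 1024.
Total = 99 * 1024 = 101376.

101376


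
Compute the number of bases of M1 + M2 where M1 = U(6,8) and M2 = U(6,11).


Bases of a direct sum M1 + M2: |B| = |B(M1)| * |B(M2)|.
|B(U(6,8))| = C(8,6) = 28.
|B(U(6,11))| = C(11,6) = 462.
Total bases = 28 * 462 = 12936.

12936


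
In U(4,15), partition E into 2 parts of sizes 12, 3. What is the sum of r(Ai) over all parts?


r(Ai) = min(|Ai|, 4) for each part.
Sum = min(12,4) + min(3,4)
    = 4 + 3
    = 7.

7


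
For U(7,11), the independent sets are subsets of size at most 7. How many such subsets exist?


Independent sets of U(7,11) are all subsets of size <= 7.
Count = C(11,0) + C(11,1) + C(11,2) + C(11,3) + C(11,4) + C(11,5) + C(11,6) + C(11,7)
     = 1 + 11 + 55 + 165 + 330 + 462 + 462 + 330
     = 1816.

1816


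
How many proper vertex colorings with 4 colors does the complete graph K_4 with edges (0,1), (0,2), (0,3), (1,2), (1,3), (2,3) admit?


P(K_4, k) = k(k-1)(k-2)...(k-3).
P(4) = (4) * (3) * (2) * (1) = 24.

24


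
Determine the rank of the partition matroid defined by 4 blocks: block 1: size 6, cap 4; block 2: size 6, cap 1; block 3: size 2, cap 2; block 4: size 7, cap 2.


Rank of a partition matroid = sum of min(|Si|, ci) for each block.
= min(6,4) + min(6,1) + min(2,2) + min(7,2)
= 4 + 1 + 2 + 2
= 9.

9


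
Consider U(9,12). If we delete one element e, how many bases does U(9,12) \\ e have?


Deleting e from U(9,12) gives U(9,11) since n > r.
Bases of U(9,11) = (11 choose 9) = 55.

55


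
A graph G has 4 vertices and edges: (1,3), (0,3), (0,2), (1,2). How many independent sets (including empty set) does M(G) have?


An independent set in a graphic matroid is an acyclic edge subset.
G has 4 vertices and 4 edges.
Enumerate all 2^4 = 16 subsets, checking for acyclicity.
Total independent sets = 15.

15


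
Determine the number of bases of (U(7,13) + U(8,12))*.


(M1+M2)* = M1* + M2*.
M1* = U(6,13), bases: C(13,6) = 1716.
M2* = U(4,12), bases: C(12,4) = 495.
|B(M*)| = 1716 * 495 = 849420.

849420


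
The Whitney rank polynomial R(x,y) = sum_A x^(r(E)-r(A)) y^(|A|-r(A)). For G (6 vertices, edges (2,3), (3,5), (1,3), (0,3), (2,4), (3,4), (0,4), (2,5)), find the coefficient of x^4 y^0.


R(x,y) = sum over A in 2^E of x^(r(E)-r(A)) * y^(|A|-r(A)).
G has 6 vertices, 8 edges. r(E) = 5.
Enumerate all 2^8 = 256 subsets.
Count subsets with r(E)-r(A)=4 and |A|-r(A)=0: 8.

8


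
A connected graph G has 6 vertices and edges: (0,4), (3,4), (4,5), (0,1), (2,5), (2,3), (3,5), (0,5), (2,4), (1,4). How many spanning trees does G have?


By Kirchhoff's matrix tree theorem, the number of spanning trees equals
the determinant of any cofactor of the Laplacian matrix L.
G has 6 vertices and 10 edges.
Computing the (5 x 5) cofactor determinant gives 104.

104


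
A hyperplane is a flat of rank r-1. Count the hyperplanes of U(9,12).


Hyperplanes of U(9,12) are flats of rank 8.
In a uniform matroid, these are exactly the (8)-element subsets.
Count = (12 choose 8) = 495.

495


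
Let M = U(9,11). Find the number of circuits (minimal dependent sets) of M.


In U(9,11), circuits are the (10)-element subsets.
Any set of 10 elements is dependent, and removing any one element gives
an independent set of size 9, so it is a minimal dependent set.
Number of circuits = (11 choose 10) = 11.

11


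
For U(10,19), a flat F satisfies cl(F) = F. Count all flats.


Flats of U(10,19): every subset of size < 10 is a flat, plus E itself.
Count = (19 choose 0) + (19 choose 1) + (19 choose 2) + (19 choose 3) + (19 choose 4) + (19 choose 5) + (19 choose 6) + (19 choose 7) + (19 choose 8) + (19 choose 9) + 1
     = 1 + 19 + 171 + 969 + 3876 + 11628 + 27132 + 50388 + 75582 + 92378 + 1
     = 262145.

262145


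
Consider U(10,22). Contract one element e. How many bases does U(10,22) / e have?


Contracting e from U(10,22) gives U(9,21).
Bases of U(9,21) = C(21,9) = 21! / (9! * 12!) = 293930.

293930


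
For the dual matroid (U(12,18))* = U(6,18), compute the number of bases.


The dual of U(r,n) is U(n-r, n) = U(6,18).
Bases of U(6,18) are all (6)-element subsets.
|B(M*)| = C(18,6) = 18! / (6! * 12!) = 18564.

18564


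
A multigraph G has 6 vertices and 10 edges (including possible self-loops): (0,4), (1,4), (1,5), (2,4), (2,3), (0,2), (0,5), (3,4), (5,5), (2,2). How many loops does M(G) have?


In a graphic matroid, a loop is a self-loop edge (u,u) with rank 0.
Examining all 10 edges for self-loops...
Self-loops found: (5,5), (2,2)
Number of loops = 2.

2


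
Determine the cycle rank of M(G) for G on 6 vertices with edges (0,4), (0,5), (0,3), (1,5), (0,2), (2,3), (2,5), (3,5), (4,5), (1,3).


Cycle rank (nullity) = |E| - r(M) = |E| - (|V| - c).
|E| = 10, |V| = 6, c = 1.
Nullity = 10 - (6 - 1) = 10 - 5 = 5.

5


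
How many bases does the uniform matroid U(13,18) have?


Bases of U(13,18) are all 13-element subsets of the 18-element ground set.
Number of bases = C(18,13).
C(18,13) = 8568.

8568


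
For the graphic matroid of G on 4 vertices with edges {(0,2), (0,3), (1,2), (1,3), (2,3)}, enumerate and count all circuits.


A circuit in a graphic matroid = edge set of a simple cycle.
G has 4 vertices and 5 edges.
Enumerating all minimal edge subsets forming cycles...
Total circuits found: 3.

3


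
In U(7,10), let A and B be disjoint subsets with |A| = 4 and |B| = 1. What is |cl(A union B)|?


|A union B| = 4 + 1 = 5 (disjoint).
In U(7,10), cl(S) = S if |S| < 7, else cl(S) = E.
Since 5 < 7, cl(A union B) = A union B.
|cl(A union B)| = 5.

5


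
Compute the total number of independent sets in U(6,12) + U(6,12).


For a direct sum, |I(M1+M2)| = |I(M1)| * |I(M2)|.
|I(U(6,12))| = sum C(12,k) for k=0..6 = 2510.
|I(U(6,12))| = sum C(12,k) for k=0..6 = 2510.
Total = 2510 * 2510 = 6300100.

6300100


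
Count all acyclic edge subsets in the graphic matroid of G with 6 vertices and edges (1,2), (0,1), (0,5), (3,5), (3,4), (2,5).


An independent set in a graphic matroid is an acyclic edge subset.
G has 6 vertices and 6 edges.
Enumerate all 2^6 = 64 subsets, checking for acyclicity.
Total independent sets = 60.

60


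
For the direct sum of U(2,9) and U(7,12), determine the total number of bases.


Bases of a direct sum M1 + M2: |B| = |B(M1)| * |B(M2)|.
|B(U(2,9))| = C(9,2) = 36.
|B(U(7,12))| = C(12,7) = 792.
Total bases = 36 * 792 = 28512.

28512


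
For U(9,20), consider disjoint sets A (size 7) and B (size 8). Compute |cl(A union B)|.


|A union B| = 7 + 8 = 15 (disjoint).
In U(9,20), cl(S) = S if |S| < 9, else cl(S) = E.
Since 15 >= 9, cl(A union B) = E.
|cl(A union B)| = 20.

20


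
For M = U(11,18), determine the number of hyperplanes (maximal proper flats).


Hyperplanes of U(11,18) are flats of rank 10.
In a uniform matroid, these are exactly the (10)-element subsets.
Count = C(18,10) = 43758.

43758


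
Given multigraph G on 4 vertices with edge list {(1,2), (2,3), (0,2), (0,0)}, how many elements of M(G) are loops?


In a graphic matroid, a loop is a self-loop edge (u,u) with rank 0.
Examining all 4 edges for self-loops...
Self-loops found: (0,0)
Number of loops = 1.

1


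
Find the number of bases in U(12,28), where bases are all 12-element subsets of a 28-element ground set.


Bases of U(12,28) are all 12-element subsets of the 28-element ground set.
Number of bases = C(28,12).
C(28,12) = 30421755.

30421755


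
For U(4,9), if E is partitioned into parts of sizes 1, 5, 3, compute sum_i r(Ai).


r(Ai) = min(|Ai|, 4) for each part.
Sum = min(1,4) + min(5,4) + min(3,4)
    = 1 + 4 + 3
    = 8.

8


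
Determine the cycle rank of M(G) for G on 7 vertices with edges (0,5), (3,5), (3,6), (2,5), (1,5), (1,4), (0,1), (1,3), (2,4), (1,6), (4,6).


Cycle rank (nullity) = |E| - r(M) = |E| - (|V| - c).
|E| = 11, |V| = 7, c = 1.
Nullity = 11 - (7 - 1) = 11 - 6 = 5.

5


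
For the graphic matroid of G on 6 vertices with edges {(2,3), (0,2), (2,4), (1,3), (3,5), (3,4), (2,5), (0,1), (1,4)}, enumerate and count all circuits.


A circuit in a graphic matroid = edge set of a simple cycle.
G has 6 vertices and 9 edges.
Enumerating all minimal edge subsets forming cycles...
Total circuits found: 12.

12


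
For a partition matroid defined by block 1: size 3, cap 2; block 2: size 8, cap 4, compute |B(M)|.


A basis picks exactly ci elements from block i.
Number of bases = product of C(|Si|, ci).
= C(3,2) * C(8,4)
= 3 * 70
= 210.

210


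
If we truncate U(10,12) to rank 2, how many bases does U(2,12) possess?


Truncating U(10,12) to rank 2 gives U(2,12).
Bases of U(2,12) are all 2-element subsets of 12 elements.
Number of bases = C(12,2) = (12 * 11) / (1 * 2) = 66.

66


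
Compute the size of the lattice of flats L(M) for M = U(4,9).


Flats of U(4,9): every subset of size < 4 is a flat, plus E itself.
Count = C(9,0) + C(9,1) + C(9,2) + C(9,3) + 1
     = 1 + 9 + 36 + 84 + 1
     = 131.

131


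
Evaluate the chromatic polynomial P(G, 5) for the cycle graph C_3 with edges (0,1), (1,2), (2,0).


P(C_3, k) = (k-1)^3 + (-1)^3*(k-1).
P(5) = (4)^3 - 4
= 64 - 4 = 60.

60


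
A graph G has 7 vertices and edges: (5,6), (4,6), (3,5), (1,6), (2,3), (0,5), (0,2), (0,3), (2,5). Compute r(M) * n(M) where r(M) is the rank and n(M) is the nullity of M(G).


r(M) = |V| - c = 7 - 1 = 6.
nullity = |E| - r(M) = 9 - 6 = 3.
Product = 6 * 3 = 18.

18


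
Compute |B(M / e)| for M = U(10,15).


Contracting e from U(10,15) gives U(9,14).
Bases of U(9,14) = C(14,9) = 14! / (9! * 5!) = 2002.

2002


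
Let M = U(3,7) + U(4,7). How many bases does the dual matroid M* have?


(M1+M2)* = M1* + M2*.
M1* = U(4,7), bases: C(7,4) = 35.
M2* = U(3,7), bases: C(7,3) = 35.
|B(M*)| = 35 * 35 = 1225.

1225


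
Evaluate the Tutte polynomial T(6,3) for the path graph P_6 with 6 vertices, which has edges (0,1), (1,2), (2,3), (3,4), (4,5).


A path on 6 vertices is a tree with 5 edges.
T(x,y) = x^(5) for any tree.
T(6,3) = 6^5 = 7776.

7776


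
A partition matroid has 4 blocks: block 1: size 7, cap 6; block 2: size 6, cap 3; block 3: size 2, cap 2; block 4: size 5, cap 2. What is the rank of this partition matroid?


Rank of a partition matroid = sum of min(|Si|, ci) for each block.
= min(7,6) + min(6,3) + min(2,2) + min(5,2)
= 6 + 3 + 2 + 2
= 13.

13


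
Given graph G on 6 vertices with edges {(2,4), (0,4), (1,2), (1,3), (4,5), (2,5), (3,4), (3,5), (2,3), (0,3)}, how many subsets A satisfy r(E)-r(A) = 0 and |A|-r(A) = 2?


R(x,y) = sum over A in 2^E of x^(r(E)-r(A)) * y^(|A|-r(A)).
G has 6 vertices, 10 edges. r(E) = 5.
Enumerate all 2^10 = 1024 subsets.
Count subsets with r(E)-r(A)=0 and |A|-r(A)=2: 103.

103


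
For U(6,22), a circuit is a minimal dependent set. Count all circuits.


In U(6,22), circuits are the (7)-element subsets.
Any set of 7 elements is dependent, and removing any one element gives
an independent set of size 6, so it is a minimal dependent set.
Number of circuits = C(22,7) = 22! / (7! * 15!) = 170544.

170544


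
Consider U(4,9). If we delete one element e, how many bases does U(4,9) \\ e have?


Deleting e from U(4,9) gives U(4,8) since n > r.
Bases of U(4,8) = C(8,4) = 8! / (4! * 4!) = 70.

70


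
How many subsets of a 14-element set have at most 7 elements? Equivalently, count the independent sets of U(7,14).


Independent sets of U(7,14) are all subsets of size <= 7.
Count = C(14,0) + C(14,1) + C(14,2) + C(14,3) + C(14,4) + C(14,5) + C(14,6) + C(14,7)
     = 1 + 14 + 91 + 364 + 1001 + 2002 + 3003 + 3432
     = 9908.

9908


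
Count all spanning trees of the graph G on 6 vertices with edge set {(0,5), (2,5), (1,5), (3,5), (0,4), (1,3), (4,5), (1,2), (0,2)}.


By Kirchhoff's matrix tree theorem, the number of spanning trees equals
the determinant of any cofactor of the Laplacian matrix L.
G has 6 vertices and 9 edges.
Computing the (5 x 5) cofactor determinant gives 55.

55


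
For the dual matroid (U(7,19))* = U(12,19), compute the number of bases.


The dual of U(r,n) is U(n-r, n) = U(12,19).
Bases of U(12,19) are all (12)-element subsets.
|B(M*)| = C(19,12) = 19! / (12! * 7!) = 50388.

50388


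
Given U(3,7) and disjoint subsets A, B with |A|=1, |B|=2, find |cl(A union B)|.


|A union B| = 1 + 2 = 3 (disjoint).
In U(3,7), cl(S) = S if |S| < 3, else cl(S) = E.
Since 3 >= 3, cl(A union B) = E.
|cl(A union B)| = 7.

7


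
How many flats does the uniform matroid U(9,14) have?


Flats of U(9,14): every subset of size < 9 is a flat, plus E itself.
Count = (14 choose 0) + (14 choose 1) + (14 choose 2) + (14 choose 3) + (14 choose 4) + (14 choose 5) + (14 choose 6) + (14 choose 7) + (14 choose 8) + 1
     = 1 + 14 + 91 + 364 + 1001 + 2002 + 3003 + 3432 + 3003 + 1
     = 12912.

12912


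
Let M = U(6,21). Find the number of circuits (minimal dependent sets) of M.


In U(6,21), circuits are the (7)-element subsets.
Any set of 7 elements is dependent, and removing any one element gives
an independent set of size 6, so it is a minimal dependent set.
Number of circuits = (21 choose 7) = 116280.

116280


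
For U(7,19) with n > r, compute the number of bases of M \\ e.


Deleting e from U(7,19) gives U(7,18) since n > r.
Bases of U(7,18) = C(18,7) = 18! / (7! * 11!) = 31824.

31824


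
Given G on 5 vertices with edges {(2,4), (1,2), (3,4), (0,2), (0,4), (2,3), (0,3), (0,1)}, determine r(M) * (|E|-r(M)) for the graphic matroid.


r(M) = |V| - c = 5 - 1 = 4.
nullity = |E| - r(M) = 8 - 4 = 4.
Product = 4 * 4 = 16.

16


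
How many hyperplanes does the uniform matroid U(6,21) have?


Hyperplanes of U(6,21) are flats of rank 5.
In a uniform matroid, these are exactly the (5)-element subsets.
Count = (21 choose 5) = 20349.

20349


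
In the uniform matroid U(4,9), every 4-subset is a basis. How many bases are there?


Bases of U(4,9) are all 4-element subsets of the 9-element ground set.
Number of bases = C(9,4).
C(9,4) = (9 * 8 * 7 * 6) / (1 * 2 * 3 * 4) = 126.

126


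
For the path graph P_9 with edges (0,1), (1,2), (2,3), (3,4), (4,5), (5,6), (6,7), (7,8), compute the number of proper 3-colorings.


P(P_9, k) = k * (k-1)^(8).
P(3) = 3 * 2^8 = 3 * 256 = 768.

768


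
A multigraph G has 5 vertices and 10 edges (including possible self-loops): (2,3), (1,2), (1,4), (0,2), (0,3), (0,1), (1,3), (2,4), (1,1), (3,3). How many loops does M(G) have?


In a graphic matroid, a loop is a self-loop edge (u,u) with rank 0.
Examining all 10 edges for self-loops...
Self-loops found: (1,1), (3,3)
Number of loops = 2.

2


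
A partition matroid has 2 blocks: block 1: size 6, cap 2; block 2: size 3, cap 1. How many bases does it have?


A basis picks exactly ci elements from block i.
Number of bases = product of C(|Si|, ci).
= C(6,2) * C(3,1)
= 15 * 3
= 45.

45


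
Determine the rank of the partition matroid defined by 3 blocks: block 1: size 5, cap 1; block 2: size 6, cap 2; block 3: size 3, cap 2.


Rank of a partition matroid = sum of min(|Si|, ci) for each block.
= min(5,1) + min(6,2) + min(3,2)
= 1 + 2 + 2
= 5.

5


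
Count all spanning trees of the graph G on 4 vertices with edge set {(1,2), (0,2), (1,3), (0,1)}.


By Kirchhoff's matrix tree theorem, the number of spanning trees equals
the determinant of any cofactor of the Laplacian matrix L.
G has 4 vertices and 4 edges.
Computing the (3 x 3) cofactor determinant gives 3.

3


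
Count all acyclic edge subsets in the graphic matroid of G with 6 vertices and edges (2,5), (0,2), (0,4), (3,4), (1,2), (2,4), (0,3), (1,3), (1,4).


An independent set in a graphic matroid is an acyclic edge subset.
G has 6 vertices and 9 edges.
Enumerate all 2^9 = 512 subsets, checking for acyclicity.
Total independent sets = 268.

268


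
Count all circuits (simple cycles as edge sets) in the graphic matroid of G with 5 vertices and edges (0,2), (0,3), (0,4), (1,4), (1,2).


A circuit in a graphic matroid = edge set of a simple cycle.
G has 5 vertices and 5 edges.
Enumerating all minimal edge subsets forming cycles...
Total circuits found: 1.

1


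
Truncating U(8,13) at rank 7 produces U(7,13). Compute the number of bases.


Truncating U(8,13) to rank 7 gives U(7,13).
Bases of U(7,13) are all 7-element subsets of 13 elements.
Number of bases = (13 choose 7) = 1716.

1716


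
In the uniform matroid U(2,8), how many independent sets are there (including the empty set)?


Independent sets of U(2,8) are all subsets of size <= 2.
Count = (8 choose 0) + (8 choose 1) + (8 choose 2)
     = 1 + 8 + 28
     = 37.

37


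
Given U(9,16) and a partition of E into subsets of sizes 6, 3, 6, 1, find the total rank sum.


r(Ai) = min(|Ai|, 9) for each part.
Sum = min(6,9) + min(3,9) + min(6,9) + min(1,9)
    = 6 + 3 + 6 + 1
    = 16.

16


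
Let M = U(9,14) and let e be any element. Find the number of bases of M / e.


Contracting e from U(9,14) gives U(8,13).
Bases of U(8,13) = (13 choose 8) = 1287.

1287


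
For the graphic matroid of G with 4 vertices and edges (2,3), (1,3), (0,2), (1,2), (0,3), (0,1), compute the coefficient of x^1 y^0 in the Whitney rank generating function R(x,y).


R(x,y) = sum over A in 2^E of x^(r(E)-r(A)) * y^(|A|-r(A)).
G has 4 vertices, 6 edges. r(E) = 3.
Enumerate all 2^6 = 64 subsets.
Count subsets with r(E)-r(A)=1 and |A|-r(A)=0: 15.

15
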